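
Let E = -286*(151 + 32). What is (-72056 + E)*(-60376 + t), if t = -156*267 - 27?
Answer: 12695029670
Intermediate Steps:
t = -41679 (t = -41652 - 27 = -41679)
E = -52338 (E = -286*183 = -52338)
(-72056 + E)*(-60376 + t) = (-72056 - 52338)*(-60376 - 41679) = -124394*(-102055) = 12695029670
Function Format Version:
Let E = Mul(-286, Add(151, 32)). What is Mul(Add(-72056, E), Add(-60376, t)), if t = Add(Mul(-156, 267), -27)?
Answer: 12695029670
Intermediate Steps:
t = -41679 (t = Add(-41652, -27) = -41679)
E = -52338 (E = Mul(-286, 183) = -52338)
Mul(Add(-72056, E), Add(-60376, t)) = Mul(Add(-72056, -52338), Add(-60376, -41679)) = Mul(-124394, -102055) = 12695029670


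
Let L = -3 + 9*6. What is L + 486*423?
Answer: 205629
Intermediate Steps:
L = 51 (L = -3 + 54 = 51)
L + 486*423 = 51 + 486*423 = 51 + 205578 = 205629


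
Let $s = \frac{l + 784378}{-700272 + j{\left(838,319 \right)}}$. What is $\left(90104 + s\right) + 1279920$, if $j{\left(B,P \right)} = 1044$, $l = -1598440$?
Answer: $\frac{159659992589}{116538} \approx 1.37 \cdot 10^{6}$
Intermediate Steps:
$s = \frac{135677}{116538}$ ($s = \frac{-1598440 + 784378}{-700272 + 1044} = - \frac{814062}{-699228} = \left(-814062\right) \left(- \frac{1}{699228}\right) = \frac{135677}{116538} \approx 1.1642$)
$\left(90104 + s\right) + 1279920 = \left(90104 + \frac{135677}{116538}\right) + 1279920 = \frac{10500675629}{116538} + 1279920 = \frac{159659992589}{116538}$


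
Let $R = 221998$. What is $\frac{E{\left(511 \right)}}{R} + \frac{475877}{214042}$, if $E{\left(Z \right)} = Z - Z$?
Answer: $\frac{475877}{214042} \approx 2.2233$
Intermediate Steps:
$E{\left(Z \right)} = 0$
$\frac{E{\left(511 \right)}}{R} + \frac{475877}{214042} = \frac{0}{221998} + \frac{475877}{214042} = 0 \cdot \frac{1}{221998} + 475877 \cdot \frac{1}{214042} = 0 + \frac{475877}{214042} = \frac{475877}{214042}$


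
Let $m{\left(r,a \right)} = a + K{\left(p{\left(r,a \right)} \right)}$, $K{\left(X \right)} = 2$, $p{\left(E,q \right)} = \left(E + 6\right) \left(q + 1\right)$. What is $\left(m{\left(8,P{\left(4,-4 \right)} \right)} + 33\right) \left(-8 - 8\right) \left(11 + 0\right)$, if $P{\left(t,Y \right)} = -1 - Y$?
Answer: $-6688$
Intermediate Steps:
$p{\left(E,q \right)} = \left(1 + q\right) \left(6 + E\right)$ ($p{\left(E,q \right)} = \left(6 + E\right) \left(1 + q\right) = \left(1 + q\right) \left(6 + E\right)$)
$m{\left(r,a \right)} = 2 + a$ ($m{\left(r,a \right)} = a + 2 = 2 + a$)
$\left(m{\left(8,P{\left(4,-4 \right)} \right)} + 33\right) \left(-8 - 8\right) \left(11 + 0\right) = \left(\left(2 - -3\right) + 33\right) \left(-8 - 8\right) \left(11 + 0\right) = \left(\left(2 + \left(-1 + 4\right)\right) + 33\right) \left(\left(-16\right) 11\right) = \left(\left(2 + 3\right) + 33\right) \left(-176\right) = \left(5 + 33\right) \left(-176\right) = 38 \left(-176\right) = -6688$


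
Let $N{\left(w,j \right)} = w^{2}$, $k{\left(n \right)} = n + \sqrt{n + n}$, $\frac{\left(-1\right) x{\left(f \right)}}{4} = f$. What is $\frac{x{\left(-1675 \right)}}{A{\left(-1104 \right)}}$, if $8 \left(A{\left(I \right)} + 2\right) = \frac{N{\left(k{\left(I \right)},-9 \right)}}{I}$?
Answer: $- \frac{14981200}{314689} - \frac{107200 i \sqrt{138}}{314689} \approx -47.606 - 4.0018 i$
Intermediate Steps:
$x{\left(f \right)} = - 4 f$
$k{\left(n \right)} = n + \sqrt{2} \sqrt{n}$ ($k{\left(n \right)} = n + \sqrt{2 n} = n + \sqrt{2} \sqrt{n}$)
$A{\left(I \right)} = -2 + \frac{\left(I + \sqrt{2} \sqrt{I}\right)^{2}}{8 I}$ ($A{\left(I \right)} = -2 + \frac{\left(I + \sqrt{2} \sqrt{I}\right)^{2} \frac{1}{I}}{8} = -2 + \frac{\frac{1}{I} \left(I + \sqrt{2} \sqrt{I}\right)^{2}}{8} = -2 + \frac{\left(I + \sqrt{2} \sqrt{I}\right)^{2}}{8 I}$)
$\frac{x{\left(-1675 \right)}}{A{\left(-1104 \right)}} = \frac{\left(-4\right) \left(-1675\right)}{- \frac{7}{4} + \frac{1}{8} \left(-1104\right) + \frac{\sqrt{2} \sqrt{-1104}}{4}} = \frac{6700}{- \frac{7}{4} - 138 + \frac{\sqrt{2} \cdot 4 i \sqrt{69}}{4}} = \frac{6700}{- \frac{7}{4} - 138 + i \sqrt{138}} = \frac{6700}{- \frac{559}{4} + i \sqrt{138}}$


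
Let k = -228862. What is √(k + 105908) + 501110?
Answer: 501110 + I*√122954 ≈ 5.0111e+5 + 350.65*I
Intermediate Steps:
√(k + 105908) + 501110 = √(-228862 + 105908) + 501110 = √(-122954) + 501110 = I*√122954 + 501110 = 501110 + I*√122954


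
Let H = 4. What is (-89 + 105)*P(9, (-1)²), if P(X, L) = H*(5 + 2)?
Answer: 448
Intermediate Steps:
P(X, L) = 28 (P(X, L) = 4*(5 + 2) = 4*7 = 28)
(-89 + 105)*P(9, (-1)²) = (-89 + 105)*28 = 16*28 = 448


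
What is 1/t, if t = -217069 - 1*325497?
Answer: -1/542566 ≈ -1.8431e-6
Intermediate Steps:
t = -542566 (t = -217069 - 325497 = -542566)
1/t = 1/(-542566) = -1/542566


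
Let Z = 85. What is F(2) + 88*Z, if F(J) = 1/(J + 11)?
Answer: 97241/13 ≈ 7480.1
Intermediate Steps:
F(J) = 1/(11 + J)
F(2) + 88*Z = 1/(11 + 2) + 88*85 = 1/13 + 7480 = 97241/13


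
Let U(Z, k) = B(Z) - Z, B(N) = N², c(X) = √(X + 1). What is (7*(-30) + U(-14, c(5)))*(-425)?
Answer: 0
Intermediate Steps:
c(X) = √(1 + X)
U(Z, k) = Z² - Z
(7*(-30) + U(-14, c(5)))*(-425) = (7*(-30) - 14*(-1 - 14))*(-425) = (-210 - 14*(-15))*(-425) = (-210 + 210)*(-425) = 0*(-425) = 0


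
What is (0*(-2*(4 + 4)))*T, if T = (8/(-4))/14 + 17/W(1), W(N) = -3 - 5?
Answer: 0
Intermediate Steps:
W(N) = -8
T = -127/56 (T = (8/(-4))/14 + 17/(-8) = (8*(-¼))*(1/14) + 17*(-⅛) = -2*1/14 - 17/8 = -⅐ - 17/8 = -127/56 ≈ -2.2679)
(0*(-2*(4 + 4)))*T = (0*(-2*(4 + 4)))*(-127/56) = (0*(-2*8))*(-127/56) = (0*(-16))*(-127/56) = 0*(-127/56) = 0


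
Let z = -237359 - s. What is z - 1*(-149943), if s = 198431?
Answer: -285847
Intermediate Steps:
z = -435790 (z = -237359 - 1*198431 = -237359 - 198431 = -435790)
z - 1*(-149943) = -435790 - 1*(-149943) = -435790 + 149943 = -285847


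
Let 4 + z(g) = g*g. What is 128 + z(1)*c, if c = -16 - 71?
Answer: 389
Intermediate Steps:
z(g) = -4 + g² (z(g) = -4 + g*g = -4 + g²)
c = -87
128 + z(1)*c = 128 + (-4 + 1²)*(-87) = 128 + (-4 + 1)*(-87) = 128 - 3*(-87) = 128 + 261 = 389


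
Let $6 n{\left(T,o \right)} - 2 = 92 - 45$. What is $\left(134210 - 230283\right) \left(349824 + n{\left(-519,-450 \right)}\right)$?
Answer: $- \frac{201656554489}{6} \approx -3.3609 \cdot 10^{10}$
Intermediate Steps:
$n{\left(T,o \right)} = \frac{49}{6}$ ($n{\left(T,o \right)} = \frac{1}{3} + \frac{92 - 45}{6} = \frac{1}{3} + \frac{1}{6} \cdot 47 = \frac{1}{3} + \frac{47}{6} = \frac{49}{6}$)
$\left(134210 - 230283\right) \left(349824 + n{\left(-519,-450 \right)}\right) = \left(134210 - 230283\right) \left(349824 + \frac{49}{6}\right) = \left(-96073\right) \frac{2098993}{6} = - \frac{201656554489}{6}$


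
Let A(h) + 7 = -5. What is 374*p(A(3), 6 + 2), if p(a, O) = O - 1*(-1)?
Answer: 3366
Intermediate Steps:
A(h) = -12 (A(h) = -7 - 5 = -12)
p(a, O) = 1 + O (p(a, O) = O + 1 = 1 + O)
374*p(A(3), 6 + 2) = 374*(1 + (6 + 2)) = 374*(1 + 8) = 374*9 = 3366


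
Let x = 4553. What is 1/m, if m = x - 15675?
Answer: -1/11122 ≈ -8.9912e-5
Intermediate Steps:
m = -11122 (m = 4553 - 15675 = -11122)
1/m = 1/(-11122) = -1/11122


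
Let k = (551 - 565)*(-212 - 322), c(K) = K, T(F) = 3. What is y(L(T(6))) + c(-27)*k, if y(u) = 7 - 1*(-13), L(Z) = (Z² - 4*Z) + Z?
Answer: -201832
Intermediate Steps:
L(Z) = Z² - 3*Z
k = 7476 (k = -14*(-534) = 7476)
y(u) = 20 (y(u) = 7 + 13 = 20)
y(L(T(6))) + c(-27)*k = 20 - 27*7476 = 20 - 201852 = -201832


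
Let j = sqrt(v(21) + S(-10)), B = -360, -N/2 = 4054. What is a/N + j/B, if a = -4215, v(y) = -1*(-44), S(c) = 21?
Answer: 4215/8108 - sqrt(65)/360 ≈ 0.49746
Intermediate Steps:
N = -8108 (N = -2*4054 = -8108)
v(y) = 44
j = sqrt(65) (j = sqrt(44 + 21) = sqrt(65) ≈ 8.0623)
a/N + j/B = -4215/(-8108) + sqrt(65)/(-360) = -4215*(-1/8108) + sqrt(65)*(-1/360) = 4215/8108 - sqrt(65)/360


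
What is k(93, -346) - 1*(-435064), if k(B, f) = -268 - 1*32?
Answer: 434764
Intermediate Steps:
k(B, f) = -300 (k(B, f) = -268 - 32 = -300)
k(93, -346) - 1*(-435064) = -300 - 1*(-435064) = -300 + 435064 = 434764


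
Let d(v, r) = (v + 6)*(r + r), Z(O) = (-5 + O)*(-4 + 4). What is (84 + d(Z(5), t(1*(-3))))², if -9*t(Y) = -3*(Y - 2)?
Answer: 4096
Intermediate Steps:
Z(O) = 0 (Z(O) = (-5 + O)*0 = 0)
t(Y) = -⅔ + Y/3 (t(Y) = -(-1)*(Y - 2)/3 = -(-1)*(-2 + Y)/3 = -(6 - 3*Y)/9 = -⅔ + Y/3)
d(v, r) = 2*r*(6 + v) (d(v, r) = (6 + v)*(2*r) = 2*r*(6 + v))
(84 + d(Z(5), t(1*(-3))))² = (84 + 2*(-⅔ + (1*(-3))/3)*(6 + 0))² = (84 + 2*(-⅔ + (⅓)*(-3))*6)² = (84 + 2*(-⅔ - 1)*6)² = (84 + 2*(-5/3)*6)² = (84 - 20)² = 64² = 4096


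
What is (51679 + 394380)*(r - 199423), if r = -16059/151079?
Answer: -13439152580261084/151079 ≈ -8.8955e+10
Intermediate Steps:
r = -16059/151079 (r = -16059*1/151079 = -16059/151079 ≈ -0.10630)
(51679 + 394380)*(r - 199423) = (51679 + 394380)*(-16059/151079 - 199423) = 446059*(-30128643476/151079) = -13439152580261084/151079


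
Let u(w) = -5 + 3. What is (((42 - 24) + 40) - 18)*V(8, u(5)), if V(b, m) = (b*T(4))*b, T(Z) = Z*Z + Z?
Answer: 51200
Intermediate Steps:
T(Z) = Z + Z**2 (T(Z) = Z**2 + Z = Z + Z**2)
u(w) = -2
V(b, m) = 20*b**2 (V(b, m) = (b*(4*(1 + 4)))*b = (b*(4*5))*b = (b*20)*b = (20*b)*b = 20*b**2)
(((42 - 24) + 40) - 18)*V(8, u(5)) = (((42 - 24) + 40) - 18)*(20*8**2) = ((18 + 40) - 18)*(20*64) = (58 - 18)*1280 = 40*1280 = 51200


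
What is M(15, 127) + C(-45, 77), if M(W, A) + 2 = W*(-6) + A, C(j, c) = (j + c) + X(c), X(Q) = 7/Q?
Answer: 738/11 ≈ 67.091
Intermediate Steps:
C(j, c) = c + j + 7/c (C(j, c) = (j + c) + 7/c = (c + j) + 7/c = c + j + 7/c)
M(W, A) = -2 + A - 6*W (M(W, A) = -2 + (W*(-6) + A) = -2 + (-6*W + A) = -2 + (A - 6*W) = -2 + A - 6*W)
M(15, 127) + C(-45, 77) = (-2 + 127 - 6*15) + (77 - 45 + 7/77) = (-2 + 127 - 90) + (77 - 45 + 7*(1/77)) = 35 + (77 - 45 + 1/11) = 35 + 353/11 = 738/11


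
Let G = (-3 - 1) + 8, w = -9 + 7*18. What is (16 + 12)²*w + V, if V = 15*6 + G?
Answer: 91822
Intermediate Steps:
w = 117 (w = -9 + 126 = 117)
G = 4 (G = -4 + 8 = 4)
V = 94 (V = 15*6 + 4 = 90 + 4 = 94)
(16 + 12)²*w + V = (16 + 12)²*117 + 94 = 28²*117 + 94 = 784*117 + 94 = 91728 + 94 = 91822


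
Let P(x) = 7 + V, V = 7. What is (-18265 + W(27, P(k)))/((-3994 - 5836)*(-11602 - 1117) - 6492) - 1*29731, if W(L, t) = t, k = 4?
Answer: -3717007634469/125021278 ≈ -29731.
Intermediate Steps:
P(x) = 14 (P(x) = 7 + 7 = 14)
(-18265 + W(27, P(k)))/((-3994 - 5836)*(-11602 - 1117) - 6492) - 1*29731 = (-18265 + 14)/((-3994 - 5836)*(-11602 - 1117) - 6492) - 1*29731 = -18251/(-9830*(-12719) - 6492) - 29731 = -18251/(125027770 - 6492) - 29731 = -18251/125021278 - 29731 = -3717007634469/125021278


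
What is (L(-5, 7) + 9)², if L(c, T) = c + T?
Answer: 121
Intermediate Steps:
L(c, T) = T + c
(L(-5, 7) + 9)² = ((7 - 5) + 9)² = (2 + 9)² = 11² = 121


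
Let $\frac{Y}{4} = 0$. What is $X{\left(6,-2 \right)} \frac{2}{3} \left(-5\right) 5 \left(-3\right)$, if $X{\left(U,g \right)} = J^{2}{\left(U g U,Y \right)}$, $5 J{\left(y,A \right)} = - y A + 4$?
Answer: $32$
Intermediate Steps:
$Y = 0$ ($Y = 4 \cdot 0 = 0$)
$J{\left(y,A \right)} = \frac{4}{5} - \frac{A y}{5}$ ($J{\left(y,A \right)} = \frac{- y A + 4}{5} = \frac{- A y + 4}{5} = \frac{4 - A y}{5} = \frac{4}{5} - \frac{A y}{5}$)
$X{\left(U,g \right)} = \frac{16}{25}$ ($X{\left(U,g \right)} = \left(\frac{4}{5} - 0 U g U\right)^{2} = \left(\frac{4}{5} - 0 g U^{2}\right)^{2} = \left(\frac{4}{5} + 0\right)^{2} = \left(\frac{4}{5}\right)^{2} = \frac{16}{25}$)
$X{\left(6,-2 \right)} \frac{2}{3} \left(-5\right) 5 \left(-3\right) = \frac{16 \cdot \frac{2}{3}}{25} \left(-5\right) 5 \left(-3\right) = \frac{16 \cdot 2 \cdot \frac{1}{3}}{25} \left(\left(-25\right) \left(-3\right)\right) = \frac{16}{25} \cdot \frac{2}{3} \cdot 75 = \frac{32}{75} \cdot 75 = 32$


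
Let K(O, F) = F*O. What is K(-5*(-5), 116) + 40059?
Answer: 42959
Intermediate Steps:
K(-5*(-5), 116) + 40059 = 116*(-5*(-5)) + 40059 = 116*25 + 40059 = 2900 + 40059 = 42959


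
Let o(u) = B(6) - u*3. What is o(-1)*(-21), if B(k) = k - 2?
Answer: -147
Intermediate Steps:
B(k) = -2 + k
o(u) = 4 - 3*u (o(u) = (-2 + 6) - u*3 = 4 - 3*u)
o(-1)*(-21) = (4 - 3*(-1))*(-21) = (4 + 3)*(-21) = 7*(-21) = -147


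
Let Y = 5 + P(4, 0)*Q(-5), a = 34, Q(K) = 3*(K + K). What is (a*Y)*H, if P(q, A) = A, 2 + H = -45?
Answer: -7990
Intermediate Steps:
H = -47 (H = -2 - 45 = -47)
Q(K) = 6*K (Q(K) = 3*(2*K) = 6*K)
Y = 5 (Y = 5 + 0*(6*(-5)) = 5 + 0*(-30) = 5 + 0 = 5)
(a*Y)*H = (34*5)*(-47) = 170*(-47) = -7990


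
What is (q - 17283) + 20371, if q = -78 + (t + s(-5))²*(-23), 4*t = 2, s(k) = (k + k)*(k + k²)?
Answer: -3649583/4 ≈ -9.1240e+5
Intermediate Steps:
s(k) = 2*k*(k + k²) (s(k) = (2*k)*(k + k²) = 2*k*(k + k²))
t = ½ (t = (¼)*2 = ½ ≈ 0.50000)
q = -3661935/4 (q = -78 + (½ + 2*(-5)²*(1 - 5))²*(-23) = -78 + (½ + 2*25*(-4))²*(-23) = -78 + (½ - 200)²*(-23) = -78 + (-399/2)²*(-23) = -78 + (159201/4)*(-23) = -78 - 3661623/4 = -3661935/4 ≈ -9.1548e+5)
(q - 17283) + 20371 = (-3661935/4 - 17283) + 20371 = -3731067/4 + 20371 = -3649583/4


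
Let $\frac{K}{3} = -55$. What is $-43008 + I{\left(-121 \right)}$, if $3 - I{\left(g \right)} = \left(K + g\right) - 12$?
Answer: $-42707$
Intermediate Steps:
$K = -165$ ($K = 3 \left(-55\right) = -165$)
$I{\left(g \right)} = 180 - g$ ($I{\left(g \right)} = 3 - \left(\left(-165 + g\right) - 12\right) = 3 - \left(-177 + g\right) = 180 - g$)
$-43008 + I{\left(-121 \right)} = -43008 + \left(180 - -121\right) = -43008 + \left(180 + 121\right) = -43008 + 301 = -42707$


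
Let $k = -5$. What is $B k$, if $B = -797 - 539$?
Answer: $6680$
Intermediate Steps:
$B = -1336$
$B k = \left(-1336\right) \left(-5\right) = 6680$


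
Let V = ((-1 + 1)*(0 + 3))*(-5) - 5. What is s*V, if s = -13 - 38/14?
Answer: 550/7 ≈ 78.571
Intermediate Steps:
V = -5 (V = (0*3)*(-5) - 5 = 0*(-5) - 5 = 0 - 5 = -5)
s = -110/7 (s = -13 - 38/14 = -13 - 1*19/7 = -13 - 19/7 = -110/7 ≈ -15.714)
s*V = -110/7*(-5) = 550/7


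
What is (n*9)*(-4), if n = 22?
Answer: -792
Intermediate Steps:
(n*9)*(-4) = (22*9)*(-4) = 198*(-4) = -792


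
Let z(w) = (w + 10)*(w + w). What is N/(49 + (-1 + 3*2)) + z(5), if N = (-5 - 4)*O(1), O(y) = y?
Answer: 899/6 ≈ 149.83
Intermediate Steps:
N = -9 (N = (-5 - 4)*1 = -9*1 = -9)
z(w) = 2*w*(10 + w) (z(w) = (10 + w)*(2*w) = 2*w*(10 + w))
N/(49 + (-1 + 3*2)) + z(5) = -9/(49 + (-1 + 3*2)) + 2*5*(10 + 5) = -9/(49 + (-1 + 6)) + 2*5*15 = -9/(49 + 5) + 150 = -9/54 + 150 = -9*1/54 + 150 = -⅙ + 150 = 899/6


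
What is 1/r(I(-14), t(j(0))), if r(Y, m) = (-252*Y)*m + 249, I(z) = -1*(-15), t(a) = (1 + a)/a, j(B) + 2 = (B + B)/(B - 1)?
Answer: -1/1641 ≈ -0.00060938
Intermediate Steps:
j(B) = -2 + 2*B/(-1 + B) (j(B) = -2 + (B + B)/(B - 1) = -2 + (2*B)/(-1 + B) = -2 + 2*B/(-1 + B))
t(a) = (1 + a)/a
I(z) = 15
r(Y, m) = 249 - 252*Y*m (r(Y, m) = -252*Y*m + 249 = 249 - 252*Y*m)
1/r(I(-14), t(j(0))) = 1/(249 - 252*15*(1 + 2/(-1 + 0))/((2/(-1 + 0)))) = 1/(249 - 252*15*(1 + 2/(-1))/((2/(-1)))) = 1/(249 - 252*15*(1 + 2*(-1))/((2*(-1)))) = 1/(249 - 252*15*(1 - 2)/(-2)) = 1/(249 - 252*15*(-½*(-1))) = 1/(249 - 252*15*½) = 1/(249 - 1890) = 1/(-1641) = -1/1641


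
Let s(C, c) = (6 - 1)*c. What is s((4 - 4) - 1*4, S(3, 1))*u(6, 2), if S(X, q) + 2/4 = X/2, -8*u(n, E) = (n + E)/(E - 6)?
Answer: 5/4 ≈ 1.2500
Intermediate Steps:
u(n, E) = -(E + n)/(8*(-6 + E)) (u(n, E) = -(n + E)/(8*(E - 6)) = -(E + n)/(8*(-6 + E)))
S(X, q) = -1/2 + X/2
s(C, c) = 5*c
s((4 - 4) - 1*4, S(3, 1))*u(6, 2) = (5*(-1/2 + (1/2)*3))*((-1*2 - 1*6)/(8*(-6 + 2))) = (5*(-1/2 + 3/2))*((1/8)*(-2 - 6)/(-4)) = (5*1)*((1/8)*(-1/4)*(-8)) = 5*(1/4) = 5/4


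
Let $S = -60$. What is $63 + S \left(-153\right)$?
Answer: $9243$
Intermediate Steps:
$63 + S \left(-153\right) = 63 - -9180 = 63 + 9180 = 9243$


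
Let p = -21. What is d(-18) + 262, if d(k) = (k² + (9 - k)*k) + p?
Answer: 79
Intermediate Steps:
d(k) = -21 + k² + k*(9 - k) (d(k) = (k² + (9 - k)*k) - 21 = (k² + k*(9 - k)) - 21 = -21 + k² + k*(9 - k))
d(-18) + 262 = (-21 + 9*(-18)) + 262 = (-21 - 162) + 262 = -183 + 262 = 79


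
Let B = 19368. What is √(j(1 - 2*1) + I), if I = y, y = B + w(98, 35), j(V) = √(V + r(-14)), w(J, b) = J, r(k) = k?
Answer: √(19466 + I*√15) ≈ 139.52 + 0.014*I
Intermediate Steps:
j(V) = √(-14 + V) (j(V) = √(V - 14) = √(-14 + V))
y = 19466 (y = 19368 + 98 = 19466)
I = 19466
√(j(1 - 2*1) + I) = √(√(-14 + (1 - 2*1)) + 19466) = √(√(-14 + (1 - 2)) + 19466) = √(√(-14 - 1) + 19466) = √(√(-15) + 19466) = √(I*√15 + 19466) = √(19466 + I*√15)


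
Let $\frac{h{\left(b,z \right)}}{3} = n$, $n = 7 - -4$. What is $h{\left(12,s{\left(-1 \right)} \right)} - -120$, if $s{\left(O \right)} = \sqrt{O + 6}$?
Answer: $153$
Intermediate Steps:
$s{\left(O \right)} = \sqrt{6 + O}$
$n = 11$ ($n = 7 + 4 = 11$)
$h{\left(b,z \right)} = 33$ ($h{\left(b,z \right)} = 3 \cdot 11 = 33$)
$h{\left(12,s{\left(-1 \right)} \right)} - -120 = 33 - -120 = 33 + 120 = 153$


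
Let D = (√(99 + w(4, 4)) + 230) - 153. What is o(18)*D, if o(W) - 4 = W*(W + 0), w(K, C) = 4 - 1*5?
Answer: 25256 + 2296*√2 ≈ 28503.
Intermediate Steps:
w(K, C) = -1 (w(K, C) = 4 - 5 = -1)
o(W) = 4 + W² (o(W) = 4 + W*(W + 0) = 4 + W*W = 4 + W²)
D = 77 + 7*√2 (D = (√(99 - 1) + 230) - 153 = (√98 + 230) - 153 = (7*√2 + 230) - 153 = (230 + 7*√2) - 153 = 77 + 7*√2 ≈ 86.900)
o(18)*D = (4 + 18²)*(77 + 7*√2) = (4 + 324)*(77 + 7*√2) = 328*(77 + 7*√2) = 25256 + 2296*√2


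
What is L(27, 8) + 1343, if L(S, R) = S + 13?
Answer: 1383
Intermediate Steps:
L(S, R) = 13 + S
L(27, 8) + 1343 = (13 + 27) + 1343 = 40 + 1343 = 1383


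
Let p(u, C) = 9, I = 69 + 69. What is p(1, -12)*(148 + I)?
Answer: 2574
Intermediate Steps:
I = 138
p(1, -12)*(148 + I) = 9*(148 + 138) = 9*286 = 2574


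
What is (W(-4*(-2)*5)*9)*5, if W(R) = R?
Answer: 1800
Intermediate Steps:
(W(-4*(-2)*5)*9)*5 = ((-4*(-2)*5)*9)*5 = ((8*5)*9)*5 = (40*9)*5 = 360*5 = 1800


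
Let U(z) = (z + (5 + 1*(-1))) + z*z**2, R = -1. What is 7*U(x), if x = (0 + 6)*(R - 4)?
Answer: -189182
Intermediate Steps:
x = -30 (x = (0 + 6)*(-1 - 4) = 6*(-5) = -30)
U(z) = 4 + z + z**3 (U(z) = (z + (5 - 1)) + z**3 = (z + 4) + z**3 = (4 + z) + z**3 = 4 + z + z**3)
7*U(x) = 7*(4 - 30 + (-30)**3) = 7*(4 - 30 - 27000) = 7*(-27026) = -189182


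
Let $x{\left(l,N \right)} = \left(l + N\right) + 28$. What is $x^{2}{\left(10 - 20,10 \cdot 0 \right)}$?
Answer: $324$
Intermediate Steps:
$x{\left(l,N \right)} = 28 + N + l$ ($x{\left(l,N \right)} = \left(N + l\right) + 28 = 28 + N + l$)
$x^{2}{\left(10 - 20,10 \cdot 0 \right)} = \left(28 + 10 \cdot 0 + \left(10 - 20\right)\right)^{2} = \left(28 + 0 - 10\right)^{2} = 18^{2} = 324$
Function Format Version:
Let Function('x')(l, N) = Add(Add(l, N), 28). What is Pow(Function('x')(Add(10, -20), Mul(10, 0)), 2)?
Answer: 324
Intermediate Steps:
Function('x')(l, N) = Add(28, N, l) (Function('x')(l, N) = Add(Add(N, l), 28) = Add(28, N, l))
Pow(Function('x')(Add(10, -20), Mul(10, 0)), 2) = Pow(Add(28, Mul(10, 0), Add(10, -20)), 2) = Pow(Add(28, 0, -10), 2) = Pow(18, 2) = 324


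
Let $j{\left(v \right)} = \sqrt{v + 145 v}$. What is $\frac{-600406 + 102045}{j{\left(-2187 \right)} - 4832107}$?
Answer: $\frac{2408133676627}{23349258378751} + \frac{13455747 i \sqrt{438}}{23349258378751} \approx 0.10314 + 1.2061 \cdot 10^{-5} i$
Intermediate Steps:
$j{\left(v \right)} = \sqrt{146} \sqrt{v}$ ($j{\left(v \right)} = \sqrt{146 v} = \sqrt{146} \sqrt{v}$)
$\frac{-600406 + 102045}{j{\left(-2187 \right)} - 4832107} = \frac{-600406 + 102045}{\sqrt{146} \sqrt{-2187} - 4832107} = - \frac{498361}{\sqrt{146} \cdot 27 i \sqrt{3} - 4832107} = - \frac{498361}{27 i \sqrt{438} - 4832107} = - \frac{498361}{-4832107 + 27 i \sqrt{438}}$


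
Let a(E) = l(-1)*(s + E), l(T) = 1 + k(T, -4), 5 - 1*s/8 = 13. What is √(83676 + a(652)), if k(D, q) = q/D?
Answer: 6*√2406 ≈ 294.31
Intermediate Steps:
s = -64 (s = 40 - 8*13 = 40 - 104 = -64)
l(T) = 1 - 4/T
a(E) = -320 + 5*E (a(E) = ((-4 - 1)/(-1))*(-64 + E) = (-1*(-5))*(-64 + E) = 5*(-64 + E) = -320 + 5*E)
√(83676 + a(652)) = √(83676 + (-320 + 5*652)) = √(83676 + (-320 + 3260)) = √(83676 + 2940) = √86616 = 6*√2406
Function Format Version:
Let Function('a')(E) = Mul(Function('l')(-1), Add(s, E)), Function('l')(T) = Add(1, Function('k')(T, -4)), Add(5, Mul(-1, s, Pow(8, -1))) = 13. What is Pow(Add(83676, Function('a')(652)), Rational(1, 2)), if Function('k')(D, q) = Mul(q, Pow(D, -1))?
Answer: Mul(6, Pow(2406, Rational(1, 2))) ≈ 294.31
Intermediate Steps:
s = -64 (s = Add(40, Mul(-8, 13)) = Add(40, -104) = -64)
Function('l')(T) = Add(1, Mul(-4, Pow(T, -1)))
Function('a')(E) = Add(-320, Mul(5, E)) (Function('a')(E) = Mul(Mul(Pow(-1, -1), Add(-4, -1)), Add(-64, E)) = Mul(Mul(-1, -5), Add(-64, E)) = Mul(5, Add(-64, E)) = Add(-320, Mul(5, E)))
Pow(Add(83676, Function('a')(652)), Rational(1, 2)) = Pow(Add(83676, Add(-320, Mul(5, 652))), Rational(1, 2)) = Pow(Add(83676, Add(-320, 3260)), Rational(1, 2)) = Pow(Add(83676, 2940), Rational(1, 2)) = Pow(86616, Rational(1, 2)) = Mul(6, Pow(2406, Rational(1, 2)))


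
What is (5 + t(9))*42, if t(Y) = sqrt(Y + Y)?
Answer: 210 + 126*sqrt(2) ≈ 388.19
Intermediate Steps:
t(Y) = sqrt(2)*sqrt(Y) (t(Y) = sqrt(2*Y) = sqrt(2)*sqrt(Y))
(5 + t(9))*42 = (5 + sqrt(2)*sqrt(9))*42 = (5 + sqrt(2)*3)*42 = (5 + 3*sqrt(2))*42 = 210 + 126*sqrt(2)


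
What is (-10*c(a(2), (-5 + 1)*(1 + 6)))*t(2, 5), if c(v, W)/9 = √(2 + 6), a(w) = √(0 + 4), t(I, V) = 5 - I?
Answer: -540*√2 ≈ -763.68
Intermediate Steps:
a(w) = 2 (a(w) = √4 = 2)
c(v, W) = 18*√2 (c(v, W) = 9*√(2 + 6) = 9*√8 = 9*(2*√2) = 18*√2)
(-10*c(a(2), (-5 + 1)*(1 + 6)))*t(2, 5) = (-180*√2)*(5 - 1*2) = (-180*√2)*(5 - 2) = -180*√2*3 = -540*√2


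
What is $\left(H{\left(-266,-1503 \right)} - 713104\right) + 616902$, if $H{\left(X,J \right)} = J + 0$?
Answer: $-97705$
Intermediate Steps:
$H{\left(X,J \right)} = J$
$\left(H{\left(-266,-1503 \right)} - 713104\right) + 616902 = \left(-1503 - 713104\right) + 616902 = -714607 + 616902 = -97705$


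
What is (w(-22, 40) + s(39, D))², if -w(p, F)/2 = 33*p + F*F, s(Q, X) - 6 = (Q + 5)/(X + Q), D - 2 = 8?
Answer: 7278478596/2401 ≈ 3.0314e+6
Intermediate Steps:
D = 10 (D = 2 + 8 = 10)
s(Q, X) = 6 + (5 + Q)/(Q + X) (s(Q, X) = 6 + (Q + 5)/(X + Q) = 6 + (5 + Q)/(Q + X))
w(p, F) = -66*p - 2*F² (w(p, F) = -2*(33*p + F*F) = -2*(33*p + F²) = -2*(F² + 33*p) = -66*p - 2*F²)
(w(-22, 40) + s(39, D))² = ((-66*(-22) - 2*40²) + (5 + 6*10 + 7*39)/(39 + 10))² = ((1452 - 2*1600) + (5 + 60 + 273)/49)² = ((1452 - 3200) + (1/49)*338)² = (-1748 + 338/49)² = (-85314/49)² = 7278478596/2401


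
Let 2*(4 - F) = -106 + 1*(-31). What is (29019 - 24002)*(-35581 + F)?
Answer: -356292289/2 ≈ -1.7815e+8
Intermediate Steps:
F = 145/2 (F = 4 - (-106 + 1*(-31))/2 = 4 - (-106 - 31)/2 = 4 - ½*(-137) = 4 + 137/2 = 145/2 ≈ 72.500)
(29019 - 24002)*(-35581 + F) = (29019 - 24002)*(-35581 + 145/2) = 5017*(-71017/2) = -356292289/2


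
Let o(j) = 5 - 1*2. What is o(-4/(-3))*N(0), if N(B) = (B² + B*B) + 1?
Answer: 3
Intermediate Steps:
o(j) = 3 (o(j) = 5 - 2 = 3)
N(B) = 1 + 2*B² (N(B) = (B² + B²) + 1 = 2*B² + 1 = 1 + 2*B²)
o(-4/(-3))*N(0) = 3*(1 + 2*0²) = 3*(1 + 2*0) = 3*(1 + 0) = 3*1 = 3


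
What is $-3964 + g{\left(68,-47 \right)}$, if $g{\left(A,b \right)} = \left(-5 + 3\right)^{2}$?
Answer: $-3960$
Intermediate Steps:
$g{\left(A,b \right)} = 4$ ($g{\left(A,b \right)} = \left(-2\right)^{2} = 4$)
$-3964 + g{\left(68,-47 \right)} = -3964 + 4 = -3960$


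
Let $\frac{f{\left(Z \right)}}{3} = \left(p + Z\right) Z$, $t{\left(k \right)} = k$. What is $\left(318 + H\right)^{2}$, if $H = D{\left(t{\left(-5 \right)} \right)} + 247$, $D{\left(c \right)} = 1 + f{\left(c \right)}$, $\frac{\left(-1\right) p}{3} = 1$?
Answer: $470596$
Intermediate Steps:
$p = -3$ ($p = \left(-3\right) 1 = -3$)
$f{\left(Z \right)} = 3 Z \left(-3 + Z\right)$ ($f{\left(Z \right)} = 3 \left(-3 + Z\right) Z = 3 Z \left(-3 + Z\right)$)
$D{\left(c \right)} = 1 + 3 c \left(-3 + c\right)$
$H = 368$ ($H = \left(1 + 3 \left(-5\right) \left(-3 - 5\right)\right) + 247 = \left(1 + 3 \left(-5\right) \left(-8\right)\right) + 247 = \left(1 + 120\right) + 247 = 121 + 247 = 368$)
$\left(318 + H\right)^{2} = \left(318 + 368\right)^{2} = 686^{2} = 470596$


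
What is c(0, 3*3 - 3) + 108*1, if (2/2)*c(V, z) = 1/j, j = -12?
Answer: 1295/12 ≈ 107.92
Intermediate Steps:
c(V, z) = -1/12 (c(V, z) = 1/(-12) = -1/12)
c(0, 3*3 - 3) + 108*1 = -1/12 + 108*1 = -1/12 + 108 = 1295/12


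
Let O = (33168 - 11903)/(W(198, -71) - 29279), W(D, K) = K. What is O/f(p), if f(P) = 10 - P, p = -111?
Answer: -4253/710270 ≈ -0.0059879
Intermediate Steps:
O = -4253/5870 (O = (33168 - 11903)/(-71 - 29279) = 21265/(-29350) = 21265*(-1/29350) = -4253/5870 ≈ -0.72453)
O/f(p) = -4253/(5870*(10 - 1*(-111))) = -4253/(5870*(10 + 111)) = -4253/5870/121 = -4253/5870*1/121 = -4253/710270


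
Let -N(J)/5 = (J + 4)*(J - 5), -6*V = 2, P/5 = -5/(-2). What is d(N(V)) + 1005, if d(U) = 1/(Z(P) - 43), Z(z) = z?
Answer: 61303/61 ≈ 1005.0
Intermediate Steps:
P = 25/2 (P = 5*(-5/(-2)) = 5*(-5*(-1/2)) = 5*(5/2) = 25/2 ≈ 12.500)
V = -1/3 (V = -1/6*2 = -1/3 ≈ -0.33333)
N(J) = -5*(-5 + J)*(4 + J) (N(J) = -5*(J + 4)*(J - 5) = -5*(4 + J)*(-5 + J) = -5*(-5 + J)*(4 + J))
d(U) = -2/61 (d(U) = 1/(25/2 - 43) = 1/(-61/2) = -2/61)
d(N(V)) + 1005 = -2/61 + 1005 = 61303/61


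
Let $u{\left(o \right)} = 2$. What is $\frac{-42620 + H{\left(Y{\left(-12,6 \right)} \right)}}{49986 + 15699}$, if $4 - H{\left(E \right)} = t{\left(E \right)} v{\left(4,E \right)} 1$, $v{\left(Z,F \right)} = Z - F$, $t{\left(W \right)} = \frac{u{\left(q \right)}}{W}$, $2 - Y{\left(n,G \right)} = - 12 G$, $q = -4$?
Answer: $- \frac{525574}{810115} \approx -0.64876$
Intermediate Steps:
$Y{\left(n,G \right)} = 2 + 12 G$ ($Y{\left(n,G \right)} = 2 - - 12 G = 2 + 12 G$)
$t{\left(W \right)} = \frac{2}{W}$
$H{\left(E \right)} = 4 - \frac{2 \left(4 - E\right)}{E}$ ($H{\left(E \right)} = 4 - \frac{2}{E} \left(4 - E\right) 1 = 4 - \frac{2 \left(4 - E\right)}{E} 1 = 4 - \frac{2 \left(4 - E\right)}{E}$)
$\frac{-42620 + H{\left(Y{\left(-12,6 \right)} \right)}}{49986 + 15699} = \frac{-42620 + \left(6 - \frac{8}{2 + 12 \cdot 6}\right)}{49986 + 15699} = \frac{-42620 + \left(6 - \frac{8}{2 + 72}\right)}{65685} = \left(-42620 + \left(6 - \frac{8}{74}\right)\right) \frac{1}{65685} = \left(-42620 + \left(6 - \frac{4}{37}\right)\right) \frac{1}{65685} = \left(-42620 + \frac{218}{37}\right) \frac{1}{65685} = \left(- \frac{1576722}{37}\right) \frac{1}{65685} = - \frac{525574}{810115}$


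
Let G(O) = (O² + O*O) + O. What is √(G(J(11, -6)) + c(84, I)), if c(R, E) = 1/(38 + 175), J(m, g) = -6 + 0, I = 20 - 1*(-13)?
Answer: √2994567/213 ≈ 8.1243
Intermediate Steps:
I = 33 (I = 20 + 13 = 33)
J(m, g) = -6
c(R, E) = 1/213
G(O) = O + 2*O² (G(O) = (O² + O²) + O = 2*O² + O = O + 2*O²)
√(G(J(11, -6)) + c(84, I)) = √(-6*(1 + 2*(-6)) + 1/213) = √(-6*(1 - 12) + 1/213) = √(-6*(-11) + 1/213) = √(66 + 1/213) = √(14059/213) = √2994567/213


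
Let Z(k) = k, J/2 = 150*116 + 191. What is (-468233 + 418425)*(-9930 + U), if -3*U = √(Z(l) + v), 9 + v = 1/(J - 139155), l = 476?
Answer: 494593440 + 647504*√29872482630/311919 ≈ 4.9495e+8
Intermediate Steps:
J = 35182 (J = 2*(150*116 + 191) = 2*(17400 + 191) = 2*17591 = 35182)
v = -935758/103973 (v = -9 + 1/(35182 - 139155) = -9 + 1/(-103973) = -9 - 1/103973 = -935758/103973 ≈ -9.0000)
U = -13*√29872482630/311919 (U = -√(476 - 935758/103973)/3 = -13*√29872482630/311919 ≈ -7.2034)
(-468233 + 418425)*(-9930 + U) = (-468233 + 418425)*(-9930 - 13*√29872482630/311919) = -49808*(-9930 - 13*√29872482630/311919) = 494593440 + 647504*√29872482630/311919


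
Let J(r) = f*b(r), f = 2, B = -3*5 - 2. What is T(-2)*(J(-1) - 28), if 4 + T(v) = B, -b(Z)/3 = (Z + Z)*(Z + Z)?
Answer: 1092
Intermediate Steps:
b(Z) = -12*Z² (b(Z) = -3*(Z + Z)*(Z + Z) = -3*2*Z*2*Z = -12*Z²)
B = -17 (B = -15 - 2 = -17)
J(r) = -24*r² (J(r) = 2*(-12*r²) = -24*r²)
T(v) = -21 (T(v) = -4 - 17 = -21)
T(-2)*(J(-1) - 28) = -21*(-24*(-1)² - 28) = -21*(-24*1 - 28) = -21*(-24 - 28) = -21*(-52) = 1092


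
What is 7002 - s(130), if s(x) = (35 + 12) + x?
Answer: 6825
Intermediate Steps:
s(x) = 47 + x
7002 - s(130) = 7002 - (47 + 130) = 7002 - 1*177 = 7002 - 177 = 6825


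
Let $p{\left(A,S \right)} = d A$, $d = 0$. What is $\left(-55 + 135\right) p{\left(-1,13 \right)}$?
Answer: $0$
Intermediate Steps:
$p{\left(A,S \right)} = 0$ ($p{\left(A,S \right)} = 0 A = 0$)
$\left(-55 + 135\right) p{\left(-1,13 \right)} = \left(-55 + 135\right) 0 = 80 \cdot 0 = 0$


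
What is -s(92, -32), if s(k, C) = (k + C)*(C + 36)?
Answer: -240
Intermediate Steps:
s(k, C) = (36 + C)*(C + k) (s(k, C) = (C + k)*(36 + C) = (36 + C)*(C + k))
-s(92, -32) = -((-32)**2 + 36*(-32) + 36*92 - 32*92) = -(1024 - 1152 + 3312 - 2944) = -1*240 = -240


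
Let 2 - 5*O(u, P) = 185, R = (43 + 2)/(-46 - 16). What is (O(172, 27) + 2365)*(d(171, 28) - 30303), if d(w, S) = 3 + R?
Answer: -2187118509/31 ≈ -7.0552e+7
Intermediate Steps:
R = -45/62 (R = 45/(-62) = 45*(-1/62) = -45/62 ≈ -0.72581)
d(w, S) = 141/62 (d(w, S) = 3 - 45/62 = 141/62)
O(u, P) = -183/5 (O(u, P) = ⅖ - ⅕*185 = ⅖ - 37 = -183/5)
(O(172, 27) + 2365)*(d(171, 28) - 30303) = (-183/5 + 2365)*(141/62 - 30303) = (11642/5)*(-1878645/62) = -2187118509/31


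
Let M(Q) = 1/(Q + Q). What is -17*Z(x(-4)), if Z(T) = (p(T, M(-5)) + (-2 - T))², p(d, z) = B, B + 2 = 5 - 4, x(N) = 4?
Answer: -833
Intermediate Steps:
M(Q) = 1/(2*Q)
B = -1 (B = -2 + (5 - 4) = -2 + 1 = -1)
p(d, z) = -1
Z(T) = (-3 - T)² (Z(T) = (-1 + (-2 - T))² = (-3 - T)²)
-17*Z(x(-4)) = -17*(3 + 4)² = -17*7² = -17*49 = -833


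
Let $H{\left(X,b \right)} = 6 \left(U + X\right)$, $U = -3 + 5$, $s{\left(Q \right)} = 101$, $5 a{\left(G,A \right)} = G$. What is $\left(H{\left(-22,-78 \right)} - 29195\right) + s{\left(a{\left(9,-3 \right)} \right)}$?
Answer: $-29214$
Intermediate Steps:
$a{\left(G,A \right)} = \frac{G}{5}$
$U = 2$
$H{\left(X,b \right)} = 12 + 6 X$ ($H{\left(X,b \right)} = 6 \left(2 + X\right) = 12 + 6 X$)
$\left(H{\left(-22,-78 \right)} - 29195\right) + s{\left(a{\left(9,-3 \right)} \right)} = \left(\left(12 + 6 \left(-22\right)\right) - 29195\right) + 101 = \left(\left(12 - 132\right) - 29195\right) + 101 = \left(-120 - 29195\right) + 101 = -29315 + 101 = -29214$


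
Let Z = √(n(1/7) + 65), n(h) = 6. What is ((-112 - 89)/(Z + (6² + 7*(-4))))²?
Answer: 40401/(8 + √71)² ≈ 149.73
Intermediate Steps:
Z = √71 (Z = √(6 + 65) = √71 ≈ 8.4261)
((-112 - 89)/(Z + (6² + 7*(-4))))² = ((-112 - 89)/(√71 + (6² + 7*(-4))))² = (-201/(√71 + (36 - 28)))² = (-201/(√71 + 8))² = (-201/(8 + √71))² = 40401/(8 + √71)²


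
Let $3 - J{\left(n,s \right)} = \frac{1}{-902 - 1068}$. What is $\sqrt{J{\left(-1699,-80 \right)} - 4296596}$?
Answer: $\frac{i \sqrt{16674647771730}}{1970} \approx 2072.8 i$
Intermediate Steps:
$J{\left(n,s \right)} = \frac{5911}{1970}$ ($J{\left(n,s \right)} = 3 - \frac{1}{-902 - 1068} = 3 - \frac{1}{-1970} = 3 - - \frac{1}{1970} = 3 + \frac{1}{1970} = \frac{5911}{1970}$)
$\sqrt{J{\left(-1699,-80 \right)} - 4296596} = \sqrt{\frac{5911}{1970} - 4296596} = \sqrt{- \frac{8464288209}{1970}} = \frac{i \sqrt{16674647771730}}{1970}$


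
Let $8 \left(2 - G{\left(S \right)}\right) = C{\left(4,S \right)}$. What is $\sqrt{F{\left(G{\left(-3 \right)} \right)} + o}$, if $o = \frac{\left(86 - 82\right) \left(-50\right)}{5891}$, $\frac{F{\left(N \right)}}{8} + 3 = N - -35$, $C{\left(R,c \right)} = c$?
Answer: $\frac{5 \sqrt{381695563}}{5891} \approx 16.582$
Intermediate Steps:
$G{\left(S \right)} = 2 - \frac{S}{8}$
$F{\left(N \right)} = 256 + 8 N$ ($F{\left(N \right)} = -24 + 8 \left(N - -35\right) = -24 + 8 \left(N + 35\right) = -24 + 8 \left(35 + N\right) = -24 + \left(280 + 8 N\right) = 256 + 8 N$)
$o = - \frac{200}{5891}$ ($o = 4 \left(-50\right) \frac{1}{5891} = \left(-200\right) \frac{1}{5891} = - \frac{200}{5891} \approx -0.03395$)
$\sqrt{F{\left(G{\left(-3 \right)} \right)} + o} = \sqrt{\left(256 + 8 \left(2 - - \frac{3}{8}\right)\right) - \frac{200}{5891}} = \sqrt{\left(256 + 8 \left(2 + \frac{3}{8}\right)\right) - \frac{200}{5891}} = \sqrt{\left(256 + 8 \cdot \frac{19}{8}\right) - \frac{200}{5891}} = \sqrt{\left(256 + 19\right) - \frac{200}{5891}} = \sqrt{275 - \frac{200}{5891}} = \sqrt{\frac{1619825}{5891}} = \frac{5 \sqrt{381695563}}{5891}$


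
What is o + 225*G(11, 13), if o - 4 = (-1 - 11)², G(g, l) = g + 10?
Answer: 4873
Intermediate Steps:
G(g, l) = 10 + g
o = 148 (o = 4 + (-1 - 11)² = 4 + (-12)² = 4 + 144 = 148)
o + 225*G(11, 13) = 148 + 225*(10 + 11) = 148 + 225*21 = 148 + 4725 = 4873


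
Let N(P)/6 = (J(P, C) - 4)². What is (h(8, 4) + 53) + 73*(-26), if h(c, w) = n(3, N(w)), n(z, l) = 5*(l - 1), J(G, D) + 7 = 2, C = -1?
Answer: 580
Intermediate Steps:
J(G, D) = -5 (J(G, D) = -7 + 2 = -5)
N(P) = 486 (N(P) = 6*(-5 - 4)² = 6*(-9)² = 6*81 = 486)
n(z, l) = -5 + 5*l (n(z, l) = 5*(-1 + l) = -5 + 5*l)
h(c, w) = 2425 (h(c, w) = -5 + 5*486 = -5 + 2430 = 2425)
(h(8, 4) + 53) + 73*(-26) = (2425 + 53) + 73*(-26) = 2478 - 1898 = 580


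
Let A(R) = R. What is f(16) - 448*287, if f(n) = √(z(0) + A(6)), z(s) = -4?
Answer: -128576 + √2 ≈ -1.2857e+5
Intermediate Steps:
f(n) = √2 (f(n) = √(-4 + 6) = √2)
f(16) - 448*287 = √2 - 448*287 = √2 - 128576 = -128576 + √2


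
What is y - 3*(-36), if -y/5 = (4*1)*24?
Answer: -372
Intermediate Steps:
y = -480 (y = -5*4*1*24 = -20*24 = -5*96 = -480)
y - 3*(-36) = -480 - 3*(-36) = -480 + 108 = -372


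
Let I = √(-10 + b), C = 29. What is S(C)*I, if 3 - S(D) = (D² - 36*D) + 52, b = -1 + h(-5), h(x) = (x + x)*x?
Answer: 154*√39 ≈ 961.73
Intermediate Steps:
h(x) = 2*x² (h(x) = (2*x)*x = 2*x²)
b = 49 (b = -1 + 2*(-5)² = -1 + 2*25 = -1 + 50 = 49)
S(D) = -49 - D² + 36*D (S(D) = 3 - ((D² - 36*D) + 52) = 3 - (52 + D² - 36*D) = 3 + (-52 - D² + 36*D) = -49 - D² + 36*D)
I = √39 (I = √(-10 + 49) = √39 ≈ 6.2450)
S(C)*I = (-49 - 1*29² + 36*29)*√39 = (-49 - 1*841 + 1044)*√39 = (-49 - 841 + 1044)*√39 = 154*√39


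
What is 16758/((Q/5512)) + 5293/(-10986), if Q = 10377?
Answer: 112746994355/12666858 ≈ 8900.9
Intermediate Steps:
16758/((Q/5512)) + 5293/(-10986) = 16758/((10377/5512)) + 5293/(-10986) = 16758/((10377*(1/5512))) + 5293*(-1/10986) = 16758/(10377/5512) - 5293/10986 = 16758*(5512/10377) - 5293/10986 = 10263344/1153 - 5293/10986 = 112746994355/12666858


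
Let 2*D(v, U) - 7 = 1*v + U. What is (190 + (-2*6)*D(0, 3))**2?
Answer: 16900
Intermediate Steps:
D(v, U) = 7/2 + U/2 + v/2 (D(v, U) = 7/2 + (1*v + U)/2 = 7/2 + (v + U)/2 = 7/2 + (U + v)/2 = 7/2 + (U/2 + v/2) = 7/2 + U/2 + v/2)
(190 + (-2*6)*D(0, 3))**2 = (190 + (-2*6)*(7/2 + (1/2)*3 + (1/2)*0))**2 = (190 - 12*(7/2 + 3/2 + 0))**2 = (190 - 12*5)**2 = (190 - 60)**2 = 130**2 = 16900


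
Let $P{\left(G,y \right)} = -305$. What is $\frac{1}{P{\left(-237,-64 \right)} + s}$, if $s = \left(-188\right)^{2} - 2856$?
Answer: $\frac{1}{32183} \approx 3.1072 \cdot 10^{-5}$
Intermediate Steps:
$s = 32488$ ($s = 35344 - 2856 = 32488$)
$\frac{1}{P{\left(-237,-64 \right)} + s} = \frac{1}{-305 + 32488} = \frac{1}{32183}$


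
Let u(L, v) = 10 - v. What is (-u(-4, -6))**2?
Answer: 256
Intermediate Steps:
(-u(-4, -6))**2 = (-(10 - 1*(-6)))**2 = (-(10 + 6))**2 = (-1*16)**2 = (-16)**2 = 256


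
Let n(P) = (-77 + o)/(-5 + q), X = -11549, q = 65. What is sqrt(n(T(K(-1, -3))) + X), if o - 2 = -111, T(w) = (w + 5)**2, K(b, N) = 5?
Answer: I*sqrt(1155210)/10 ≈ 107.48*I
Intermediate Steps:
T(w) = (5 + w)**2
o = -109 (o = 2 - 111 = -109)
n(P) = -31/10 (n(P) = (-77 - 109)/(-5 + 65) = -186/60 = -186*1/60 = -31/10)
sqrt(n(T(K(-1, -3))) + X) = sqrt(-31/10 - 11549) = sqrt(-115521/10) = I*sqrt(1155210)/10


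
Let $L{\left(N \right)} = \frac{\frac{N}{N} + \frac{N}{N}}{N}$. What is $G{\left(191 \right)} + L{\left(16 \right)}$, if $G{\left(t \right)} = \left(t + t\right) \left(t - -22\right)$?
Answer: $\frac{650929}{8} \approx 81366.0$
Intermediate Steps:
$L{\left(N \right)} = \frac{2}{N}$ ($L{\left(N \right)} = \frac{1 + 1}{N} = \frac{2}{N}$)
$G{\left(t \right)} = 2 t \left(22 + t\right)$ ($G{\left(t \right)} = 2 t \left(t + \left(-10 + 32\right)\right) = 2 t \left(t + 22\right) = 2 t \left(22 + t\right)$)
$G{\left(191 \right)} + L{\left(16 \right)} = 2 \cdot 191 \left(22 + 191\right) + \frac{2}{16} = 2 \cdot 191 \cdot 213 + 2 \cdot \frac{1}{16} = 81366 + \frac{1}{8} = \frac{650929}{8}$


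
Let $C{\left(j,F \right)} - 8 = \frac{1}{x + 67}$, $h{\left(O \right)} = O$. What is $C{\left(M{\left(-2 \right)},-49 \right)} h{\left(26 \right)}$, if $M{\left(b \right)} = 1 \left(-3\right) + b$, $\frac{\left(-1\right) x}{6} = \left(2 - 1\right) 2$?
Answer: $\frac{11466}{55} \approx 208.47$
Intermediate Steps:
$x = -12$ ($x = - 6 \left(2 - 1\right) 2 = - 6 \cdot 1 \cdot 2 = \left(-6\right) 2 = -12$)
$M{\left(b \right)} = -3 + b$
$C{\left(j,F \right)} = \frac{441}{55}$ ($C{\left(j,F \right)} = 8 + \frac{1}{-12 + 67} = 8 + \frac{1}{55} = \frac{441}{55}$)
$C{\left(M{\left(-2 \right)},-49 \right)} h{\left(26 \right)} = \frac{441}{55} \cdot 26 = \frac{11466}{55}$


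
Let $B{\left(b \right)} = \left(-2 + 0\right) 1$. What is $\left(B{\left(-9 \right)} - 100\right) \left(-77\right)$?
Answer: $7854$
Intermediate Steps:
$B{\left(b \right)} = -2$ ($B{\left(b \right)} = \left(-2\right) 1 = -2$)
$\left(B{\left(-9 \right)} - 100\right) \left(-77\right) = \left(-2 - 100\right) \left(-77\right) = \left(-102\right) \left(-77\right) = 7854$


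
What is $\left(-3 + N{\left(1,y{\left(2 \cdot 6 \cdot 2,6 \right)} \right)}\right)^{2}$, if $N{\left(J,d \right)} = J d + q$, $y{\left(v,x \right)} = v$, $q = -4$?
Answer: $289$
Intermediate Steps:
$N{\left(J,d \right)} = -4 + J d$ ($N{\left(J,d \right)} = J d - 4 = -4 + J d$)
$\left(-3 + N{\left(1,y{\left(2 \cdot 6 \cdot 2,6 \right)} \right)}\right)^{2} = \left(-3 - \left(4 - 2 \cdot 6 \cdot 2\right)\right)^{2} = \left(-3 - \left(4 - 12 \cdot 2\right)\right)^{2} = \left(-3 + \left(-4 + 1 \cdot 24\right)\right)^{2} = \left(-3 + \left(-4 + 24\right)\right)^{2} = \left(-3 + 20\right)^{2} = 17^{2} = 289$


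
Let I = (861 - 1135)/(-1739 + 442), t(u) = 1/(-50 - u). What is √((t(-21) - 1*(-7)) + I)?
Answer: 2*√2538313305/37613 ≈ 2.6790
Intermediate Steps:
I = 274/1297 (I = -274/(-1297) = -274*(-1/1297) = 274/1297 ≈ 0.21126)
√((t(-21) - 1*(-7)) + I) = √((-1/(50 - 21) - 1*(-7)) + 274/1297) = √((-1/29 + 7) + 274/1297) = √(202/29 + 274/1297) = √(269940/37613) = 2*√2538313305/37613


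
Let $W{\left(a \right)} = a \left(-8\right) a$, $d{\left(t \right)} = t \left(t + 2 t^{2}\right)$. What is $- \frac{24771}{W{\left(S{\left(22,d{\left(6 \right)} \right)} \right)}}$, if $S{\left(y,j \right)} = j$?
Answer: $\frac{8257}{584064} \approx 0.014137$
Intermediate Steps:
$W{\left(a \right)} = - 8 a^{2}$ ($W{\left(a \right)} = - 8 a a = - 8 a^{2}$)
$- \frac{24771}{W{\left(S{\left(22,d{\left(6 \right)} \right)} \right)}} = - \frac{24771}{\left(-8\right) \left(6^{2} \left(1 + 2 \cdot 6\right)\right)^{2}} = - \frac{24771}{\left(-8\right) \left(36 \left(1 + 12\right)\right)^{2}} = - \frac{24771}{\left(-8\right) \left(36 \cdot 13\right)^{2}} = - \frac{24771}{\left(-8\right) 468^{2}} = - \frac{24771}{\left(-8\right) 219024} = - \frac{24771}{-1752192} = \left(-24771\right) \left(- \frac{1}{1752192}\right) = \frac{8257}{584064}$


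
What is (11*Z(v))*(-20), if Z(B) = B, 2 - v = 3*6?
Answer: 3520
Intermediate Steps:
v = -16 (v = 2 - 3*6 = 2 - 1*18 = 2 - 18 = -16)
(11*Z(v))*(-20) = (11*(-16))*(-20) = -176*(-20) = 3520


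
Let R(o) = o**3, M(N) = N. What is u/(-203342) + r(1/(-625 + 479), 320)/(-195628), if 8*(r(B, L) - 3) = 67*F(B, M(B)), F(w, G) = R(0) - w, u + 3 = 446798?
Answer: -51045240626981/23231163045184 ≈ -2.1973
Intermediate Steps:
u = 446795 (u = -3 + 446798 = 446795)
F(w, G) = -w (F(w, G) = 0**3 - w = 0 - w = -w)
r(B, L) = 3 - 67*B/8 (r(B, L) = 3 + (67*(-B))/8 = 3 + (-67*B)/8 = 3 - 67*B/8)
u/(-203342) + r(1/(-625 + 479), 320)/(-195628) = 446795/(-203342) + (3 - 67/(8*(-625 + 479)))/(-195628) = 446795*(-1/203342) + (3 - 67/8/(-146))*(-1/195628) = -446795/203342 + (3 - 67/8*(-1/146))*(-1/195628) = -446795/203342 + (3 + 67/1168)*(-1/195628) = -446795/203342 + (3571/1168)*(-1/195628) = -446795/203342 - 3571/228493504 = -51045240626981/23231163045184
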